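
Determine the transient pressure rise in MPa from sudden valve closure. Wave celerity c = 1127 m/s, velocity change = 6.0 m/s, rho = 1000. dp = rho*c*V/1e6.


dp = 1000 * 1127 * 6.0 / 1e6 = 6.7620 MPa


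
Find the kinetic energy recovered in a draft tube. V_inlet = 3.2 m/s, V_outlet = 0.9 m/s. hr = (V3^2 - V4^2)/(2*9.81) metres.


hr = (3.2^2 - 0.9^2) / (2*9.81) = 0.4806 m


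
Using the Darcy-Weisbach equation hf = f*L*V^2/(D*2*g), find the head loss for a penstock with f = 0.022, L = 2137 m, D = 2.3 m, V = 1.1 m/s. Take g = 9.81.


hf = 0.022 * 2137 * 1.1^2 / (2.3 * 2 * 9.81) = 1.2606 m


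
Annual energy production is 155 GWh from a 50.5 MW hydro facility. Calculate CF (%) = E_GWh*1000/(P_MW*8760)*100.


CF = 155 * 1000 / (50.5 * 8760) * 100 = 35.0378 %


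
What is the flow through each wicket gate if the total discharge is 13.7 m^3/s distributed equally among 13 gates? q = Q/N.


q = 13.7 / 13 = 1.0538 m^3/s


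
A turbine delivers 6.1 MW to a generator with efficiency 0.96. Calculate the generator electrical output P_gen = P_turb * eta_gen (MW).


P_gen = 6.1 * 0.96 = 5.8560 MW


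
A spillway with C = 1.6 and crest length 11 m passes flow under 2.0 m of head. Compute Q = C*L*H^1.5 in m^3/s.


Q = 1.6 * 11 * 2.0^1.5 = 49.7803 m^3/s


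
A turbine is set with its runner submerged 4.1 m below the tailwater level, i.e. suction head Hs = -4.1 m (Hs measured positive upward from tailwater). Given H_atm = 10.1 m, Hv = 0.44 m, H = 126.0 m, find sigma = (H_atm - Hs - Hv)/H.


sigma = (10.1 - (-4.1) - 0.44) / 126.0 = 0.1092


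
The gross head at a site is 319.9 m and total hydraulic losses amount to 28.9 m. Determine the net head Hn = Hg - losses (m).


Hn = 319.9 - 28.9 = 291.0000 m


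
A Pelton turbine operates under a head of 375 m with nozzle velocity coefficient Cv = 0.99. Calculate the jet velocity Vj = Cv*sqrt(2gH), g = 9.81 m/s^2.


Vj = 0.99 * sqrt(2*9.81*375) = 84.9181 m/s


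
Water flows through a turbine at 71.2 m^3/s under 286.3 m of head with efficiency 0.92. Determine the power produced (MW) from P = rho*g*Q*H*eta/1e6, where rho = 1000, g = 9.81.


P = 1000 * 9.81 * 71.2 * 286.3 * 0.92 / 1e6 = 183.9747 MW


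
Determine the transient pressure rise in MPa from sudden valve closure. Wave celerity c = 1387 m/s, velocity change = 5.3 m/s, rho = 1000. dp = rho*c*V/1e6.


dp = 1000 * 1387 * 5.3 / 1e6 = 7.3511 MPa


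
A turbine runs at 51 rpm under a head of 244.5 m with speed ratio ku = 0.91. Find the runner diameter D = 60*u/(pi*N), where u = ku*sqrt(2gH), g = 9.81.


u = 0.91 * sqrt(2*9.81*244.5) = 63.0275 m/s
D = 60 * 63.0275 / (pi * 51) = 23.6027 m


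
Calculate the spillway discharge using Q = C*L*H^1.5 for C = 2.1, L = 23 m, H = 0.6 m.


Q = 2.1 * 23 * 0.6^1.5 = 22.4478 m^3/s


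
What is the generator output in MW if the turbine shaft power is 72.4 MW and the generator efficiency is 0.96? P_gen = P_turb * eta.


P_gen = 72.4 * 0.96 = 69.5040 MW


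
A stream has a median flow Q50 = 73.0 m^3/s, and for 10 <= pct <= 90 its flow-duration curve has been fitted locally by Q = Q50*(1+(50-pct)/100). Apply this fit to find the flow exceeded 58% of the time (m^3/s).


Q = 73.0 * (1 + (50 - 58)/100) = 67.1600 m^3/s


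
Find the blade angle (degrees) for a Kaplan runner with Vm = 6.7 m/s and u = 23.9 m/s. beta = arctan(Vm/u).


beta = arctan(6.7 / 23.9) = 15.6600 degrees


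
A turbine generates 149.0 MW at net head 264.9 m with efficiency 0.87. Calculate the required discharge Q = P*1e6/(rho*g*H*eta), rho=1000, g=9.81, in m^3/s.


Q = 149.0 * 1e6 / (1000 * 9.81 * 264.9 * 0.87) = 65.9046 m^3/s


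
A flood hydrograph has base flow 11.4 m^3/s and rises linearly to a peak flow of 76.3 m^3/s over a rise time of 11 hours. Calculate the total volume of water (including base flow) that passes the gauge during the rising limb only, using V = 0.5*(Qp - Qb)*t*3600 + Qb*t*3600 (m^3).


V = 0.5*(76.3 - 11.4)*11*3600 + 11.4*11*3600 = 1.7365e+06 m^3


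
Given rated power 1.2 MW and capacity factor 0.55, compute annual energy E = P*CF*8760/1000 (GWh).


E = 1.2 * 0.55 * 8760 / 1000 = 5.7816 GWh


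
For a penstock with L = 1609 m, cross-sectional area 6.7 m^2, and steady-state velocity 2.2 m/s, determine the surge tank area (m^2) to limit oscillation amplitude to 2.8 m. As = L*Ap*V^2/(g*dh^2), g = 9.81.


As = 1609 * 6.7 * 2.2^2 / (9.81 * 2.8^2) = 678.4083 m^2


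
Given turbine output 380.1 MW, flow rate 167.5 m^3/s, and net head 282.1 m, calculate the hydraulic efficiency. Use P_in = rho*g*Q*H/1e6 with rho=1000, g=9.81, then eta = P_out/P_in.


P_in = 1000 * 9.81 * 167.5 * 282.1 / 1e6 = 463.5397 MW
eta = 380.1 / 463.5397 = 0.8200


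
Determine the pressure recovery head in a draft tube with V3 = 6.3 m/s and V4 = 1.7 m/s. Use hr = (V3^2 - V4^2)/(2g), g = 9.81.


hr = (6.3^2 - 1.7^2) / (2*9.81) = 1.8756 m


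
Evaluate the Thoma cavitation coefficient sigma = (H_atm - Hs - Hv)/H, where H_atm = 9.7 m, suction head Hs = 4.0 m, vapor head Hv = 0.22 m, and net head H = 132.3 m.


sigma = (9.7 - 4.0 - 0.22) / 132.3 = 0.0414


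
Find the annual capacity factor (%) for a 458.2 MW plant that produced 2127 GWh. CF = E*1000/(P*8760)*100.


CF = 2127 * 1000 / (458.2 * 8760) * 100 = 52.9918 %


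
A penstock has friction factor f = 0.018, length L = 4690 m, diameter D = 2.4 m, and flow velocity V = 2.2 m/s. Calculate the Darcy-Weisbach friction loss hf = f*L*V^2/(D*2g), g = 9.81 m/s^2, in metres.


hf = 0.018 * 4690 * 2.2^2 / (2.4 * 2 * 9.81) = 8.6772 m


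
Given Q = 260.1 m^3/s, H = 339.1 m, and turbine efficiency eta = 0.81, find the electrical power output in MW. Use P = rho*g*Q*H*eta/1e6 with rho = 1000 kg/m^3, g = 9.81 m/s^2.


P = 1000 * 9.81 * 260.1 * 339.1 * 0.81 / 1e6 = 700.8453 MW


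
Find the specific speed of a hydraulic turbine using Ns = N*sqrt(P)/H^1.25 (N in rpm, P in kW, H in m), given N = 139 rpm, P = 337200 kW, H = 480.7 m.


Ns = 139 * 337200^0.5 / 480.7^1.25 = 35.8605


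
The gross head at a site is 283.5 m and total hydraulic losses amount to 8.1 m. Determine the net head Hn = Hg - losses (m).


Hn = 283.5 - 8.1 = 275.4000 m


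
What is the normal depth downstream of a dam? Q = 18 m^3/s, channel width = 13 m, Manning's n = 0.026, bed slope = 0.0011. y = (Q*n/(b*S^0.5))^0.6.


y = (18 * 0.026 / (13 * 0.0011^0.5))^0.6 = 1.0504 m


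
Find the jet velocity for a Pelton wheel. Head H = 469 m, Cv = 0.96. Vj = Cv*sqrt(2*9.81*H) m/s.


Vj = 0.96 * sqrt(2*9.81*469) = 92.0889 m/s


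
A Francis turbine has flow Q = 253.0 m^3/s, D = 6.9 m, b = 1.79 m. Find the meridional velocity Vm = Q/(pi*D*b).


Vm = 253.0 / (pi * 6.9 * 1.79) = 6.5203 m/s


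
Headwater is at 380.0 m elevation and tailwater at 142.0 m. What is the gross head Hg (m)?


Hg = 380.0 - 142.0 = 238.0000 m


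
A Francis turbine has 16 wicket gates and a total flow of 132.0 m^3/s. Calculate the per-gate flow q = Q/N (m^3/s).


q = 132.0 / 16 = 8.2500 m^3/s


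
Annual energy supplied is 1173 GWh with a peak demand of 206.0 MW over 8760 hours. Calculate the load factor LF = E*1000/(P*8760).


LF = 1173 * 1000 / (206.0 * 8760) = 0.6500


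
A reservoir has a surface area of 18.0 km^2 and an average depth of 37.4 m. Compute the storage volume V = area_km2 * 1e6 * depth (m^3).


V = 18.0 * 1e6 * 37.4 = 6.7320e+08 m^3


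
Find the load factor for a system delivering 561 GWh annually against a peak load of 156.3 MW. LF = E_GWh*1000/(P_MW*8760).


LF = 561 * 1000 / (156.3 * 8760) = 0.4097


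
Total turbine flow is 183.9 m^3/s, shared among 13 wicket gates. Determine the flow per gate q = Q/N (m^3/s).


q = 183.9 / 13 = 14.1462 m^3/s


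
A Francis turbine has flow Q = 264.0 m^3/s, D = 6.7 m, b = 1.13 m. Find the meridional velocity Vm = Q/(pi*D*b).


Vm = 264.0 / (pi * 6.7 * 1.13) = 11.0994 m/s


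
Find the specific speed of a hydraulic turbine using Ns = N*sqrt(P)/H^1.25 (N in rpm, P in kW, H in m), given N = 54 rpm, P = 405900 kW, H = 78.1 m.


Ns = 54 * 405900^0.5 / 78.1^1.25 = 148.1800


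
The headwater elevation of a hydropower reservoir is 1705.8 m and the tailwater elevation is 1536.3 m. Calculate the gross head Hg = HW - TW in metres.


Hg = 1705.8 - 1536.3 = 169.5000 m


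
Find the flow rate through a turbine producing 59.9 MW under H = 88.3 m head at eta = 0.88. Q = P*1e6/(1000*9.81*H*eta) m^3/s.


Q = 59.9 * 1e6 / (1000 * 9.81 * 88.3 * 0.88) = 78.5804 m^3/s


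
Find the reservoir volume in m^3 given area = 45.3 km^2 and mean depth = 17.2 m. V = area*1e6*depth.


V = 45.3 * 1e6 * 17.2 = 7.7916e+08 m^3


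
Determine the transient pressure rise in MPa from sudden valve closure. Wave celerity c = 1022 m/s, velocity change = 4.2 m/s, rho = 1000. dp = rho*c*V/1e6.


dp = 1000 * 1022 * 4.2 / 1e6 = 4.2924 MPa


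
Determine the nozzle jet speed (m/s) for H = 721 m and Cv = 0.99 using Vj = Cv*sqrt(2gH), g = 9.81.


Vj = 0.99 * sqrt(2*9.81*721) = 117.7477 m/s


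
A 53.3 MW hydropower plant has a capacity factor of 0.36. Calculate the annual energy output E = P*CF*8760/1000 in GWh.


E = 53.3 * 0.36 * 8760 / 1000 = 168.0869 GWh


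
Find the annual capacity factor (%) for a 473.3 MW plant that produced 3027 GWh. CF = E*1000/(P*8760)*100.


CF = 3027 * 1000 / (473.3 * 8760) * 100 = 73.0082 %


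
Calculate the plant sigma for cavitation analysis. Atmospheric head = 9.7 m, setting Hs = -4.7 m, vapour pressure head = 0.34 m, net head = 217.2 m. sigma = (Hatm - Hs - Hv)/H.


sigma = (9.7 - (-4.7) - 0.34) / 217.2 = 0.0647


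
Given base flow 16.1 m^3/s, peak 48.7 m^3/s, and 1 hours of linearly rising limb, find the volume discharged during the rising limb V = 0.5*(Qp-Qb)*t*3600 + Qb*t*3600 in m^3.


V = 0.5*(48.7 - 16.1)*1*3600 + 16.1*1*3600 = 116640.0000 m^3


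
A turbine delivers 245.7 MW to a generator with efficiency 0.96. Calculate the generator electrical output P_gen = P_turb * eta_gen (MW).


P_gen = 245.7 * 0.96 = 235.8720 MW


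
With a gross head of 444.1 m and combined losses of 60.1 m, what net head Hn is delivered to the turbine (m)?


Hn = 444.1 - 60.1 = 384.0000 m


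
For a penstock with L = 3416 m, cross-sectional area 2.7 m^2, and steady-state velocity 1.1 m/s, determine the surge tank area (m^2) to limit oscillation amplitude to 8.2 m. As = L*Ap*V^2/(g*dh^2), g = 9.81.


As = 3416 * 2.7 * 1.1^2 / (9.81 * 8.2^2) = 16.9188 m^2


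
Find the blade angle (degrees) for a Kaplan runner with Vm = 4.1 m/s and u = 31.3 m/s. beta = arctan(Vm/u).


beta = arctan(4.1 / 31.3) = 7.4627 degrees


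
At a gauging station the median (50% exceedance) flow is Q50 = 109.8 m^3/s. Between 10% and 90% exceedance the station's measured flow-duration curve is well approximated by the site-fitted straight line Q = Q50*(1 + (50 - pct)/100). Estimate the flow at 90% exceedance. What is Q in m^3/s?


Q = 109.8 * (1 + (50 - 90)/100) = 65.8800 m^3/s


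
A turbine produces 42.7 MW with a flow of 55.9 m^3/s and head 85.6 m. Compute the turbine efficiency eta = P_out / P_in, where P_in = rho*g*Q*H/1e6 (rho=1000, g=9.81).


P_in = 1000 * 9.81 * 55.9 * 85.6 / 1e6 = 46.9412 MW
eta = 42.7 / 46.9412 = 0.9096


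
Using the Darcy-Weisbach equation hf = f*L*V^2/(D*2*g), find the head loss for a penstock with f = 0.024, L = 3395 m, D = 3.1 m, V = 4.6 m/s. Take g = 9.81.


hf = 0.024 * 3395 * 4.6^2 / (3.1 * 2 * 9.81) = 28.3469 m


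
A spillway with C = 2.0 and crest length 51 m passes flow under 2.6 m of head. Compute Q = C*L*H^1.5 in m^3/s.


Q = 2.0 * 51 * 2.6^1.5 = 427.6222 m^3/s


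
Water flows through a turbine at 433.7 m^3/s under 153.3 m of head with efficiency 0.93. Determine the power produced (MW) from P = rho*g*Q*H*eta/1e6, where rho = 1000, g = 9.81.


P = 1000 * 9.81 * 433.7 * 153.3 * 0.93 / 1e6 = 606.5736 MW


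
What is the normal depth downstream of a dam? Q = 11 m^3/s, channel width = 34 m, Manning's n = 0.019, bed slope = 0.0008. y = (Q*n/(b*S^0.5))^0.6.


y = (11 * 0.019 / (34 * 0.0008^0.5))^0.6 = 0.4002 m


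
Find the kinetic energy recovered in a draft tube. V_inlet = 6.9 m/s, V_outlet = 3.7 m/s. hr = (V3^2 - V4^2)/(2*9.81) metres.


hr = (6.9^2 - 3.7^2) / (2*9.81) = 1.7288 m


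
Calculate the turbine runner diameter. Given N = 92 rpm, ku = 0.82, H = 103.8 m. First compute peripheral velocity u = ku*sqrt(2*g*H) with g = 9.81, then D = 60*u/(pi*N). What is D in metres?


u = 0.82 * sqrt(2*9.81*103.8) = 37.0051 m/s
D = 60 * 37.0051 / (pi * 92) = 7.6820 m


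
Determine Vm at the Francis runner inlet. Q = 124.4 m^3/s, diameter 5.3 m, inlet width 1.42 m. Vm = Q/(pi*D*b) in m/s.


Vm = 124.4 / (pi * 5.3 * 1.42) = 5.2615 m/s


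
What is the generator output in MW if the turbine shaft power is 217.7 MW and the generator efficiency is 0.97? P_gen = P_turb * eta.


P_gen = 217.7 * 0.97 = 211.1690 MW


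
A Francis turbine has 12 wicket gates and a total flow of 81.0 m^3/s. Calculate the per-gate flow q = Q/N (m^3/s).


q = 81.0 / 12 = 6.7500 m^3/s


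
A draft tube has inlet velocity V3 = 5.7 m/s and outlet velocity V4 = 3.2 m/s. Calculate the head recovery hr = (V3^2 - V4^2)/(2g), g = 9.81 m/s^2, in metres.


hr = (5.7^2 - 3.2^2) / (2*9.81) = 1.1340 m


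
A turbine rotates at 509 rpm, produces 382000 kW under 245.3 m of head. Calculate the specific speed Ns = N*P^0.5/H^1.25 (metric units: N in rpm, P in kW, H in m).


Ns = 509 * 382000^0.5 / 245.3^1.25 = 324.0616


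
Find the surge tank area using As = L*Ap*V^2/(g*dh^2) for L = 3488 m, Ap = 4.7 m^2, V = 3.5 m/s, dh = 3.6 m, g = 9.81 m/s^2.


As = 3488 * 4.7 * 3.5^2 / (9.81 * 3.6^2) = 1579.5610 m^2


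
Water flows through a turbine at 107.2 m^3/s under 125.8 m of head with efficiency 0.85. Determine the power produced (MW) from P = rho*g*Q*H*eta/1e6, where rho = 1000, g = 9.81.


P = 1000 * 9.81 * 107.2 * 125.8 * 0.85 / 1e6 = 112.4510 MW


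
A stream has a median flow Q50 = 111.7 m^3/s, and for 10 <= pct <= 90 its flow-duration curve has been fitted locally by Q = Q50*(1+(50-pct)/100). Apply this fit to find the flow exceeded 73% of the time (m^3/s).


Q = 111.7 * (1 + (50 - 73)/100) = 86.0090 m^3/s


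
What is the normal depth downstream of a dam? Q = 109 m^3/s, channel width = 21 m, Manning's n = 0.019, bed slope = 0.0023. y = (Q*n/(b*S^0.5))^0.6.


y = (109 * 0.019 / (21 * 0.0023^0.5))^0.6 = 1.5412 m


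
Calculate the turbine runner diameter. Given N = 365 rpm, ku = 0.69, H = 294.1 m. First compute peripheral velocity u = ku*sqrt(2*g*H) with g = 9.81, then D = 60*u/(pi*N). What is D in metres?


u = 0.69 * sqrt(2*9.81*294.1) = 52.4139 m/s
D = 60 * 52.4139 / (pi * 365) = 2.7426 m


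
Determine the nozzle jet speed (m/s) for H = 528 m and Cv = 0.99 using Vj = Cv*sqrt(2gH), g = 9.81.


Vj = 0.99 * sqrt(2*9.81*528) = 100.7631 m/s


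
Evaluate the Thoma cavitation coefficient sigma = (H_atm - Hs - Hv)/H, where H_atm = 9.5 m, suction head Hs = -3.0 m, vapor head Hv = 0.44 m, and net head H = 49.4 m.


sigma = (9.5 - (-3.0) - 0.44) / 49.4 = 0.2441


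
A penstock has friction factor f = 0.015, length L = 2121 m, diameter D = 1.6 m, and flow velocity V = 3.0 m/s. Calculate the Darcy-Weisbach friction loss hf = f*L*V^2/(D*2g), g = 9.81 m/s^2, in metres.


hf = 0.015 * 2121 * 3.0^2 / (1.6 * 2 * 9.81) = 9.1213 m


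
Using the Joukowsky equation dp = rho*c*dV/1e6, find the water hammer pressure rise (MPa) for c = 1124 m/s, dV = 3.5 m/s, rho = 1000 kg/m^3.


dp = 1000 * 1124 * 3.5 / 1e6 = 3.9340 MPa


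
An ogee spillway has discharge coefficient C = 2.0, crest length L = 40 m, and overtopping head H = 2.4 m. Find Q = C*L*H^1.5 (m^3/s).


Q = 2.0 * 40 * 2.4^1.5 = 297.4451 m^3/s


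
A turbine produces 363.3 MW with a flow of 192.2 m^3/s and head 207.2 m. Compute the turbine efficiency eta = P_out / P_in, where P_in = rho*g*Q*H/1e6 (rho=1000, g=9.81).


P_in = 1000 * 9.81 * 192.2 * 207.2 / 1e6 = 390.6719 MW
eta = 363.3 / 390.6719 = 0.9299


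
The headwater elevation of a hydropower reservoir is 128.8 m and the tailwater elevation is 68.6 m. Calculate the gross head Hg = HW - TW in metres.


Hg = 128.8 - 68.6 = 60.2000 m


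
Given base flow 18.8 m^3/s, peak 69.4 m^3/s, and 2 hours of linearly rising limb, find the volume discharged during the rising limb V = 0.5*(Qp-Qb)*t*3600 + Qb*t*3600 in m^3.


V = 0.5*(69.4 - 18.8)*2*3600 + 18.8*2*3600 = 317520.0000 m^3


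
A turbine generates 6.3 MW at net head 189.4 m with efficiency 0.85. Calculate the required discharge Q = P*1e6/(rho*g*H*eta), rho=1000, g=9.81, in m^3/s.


Q = 6.3 * 1e6 / (1000 * 9.81 * 189.4 * 0.85) = 3.9891 m^3/s


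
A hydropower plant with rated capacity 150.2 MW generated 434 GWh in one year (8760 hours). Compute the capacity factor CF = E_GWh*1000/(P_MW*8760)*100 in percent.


CF = 434 * 1000 / (150.2 * 8760) * 100 = 32.9849 %


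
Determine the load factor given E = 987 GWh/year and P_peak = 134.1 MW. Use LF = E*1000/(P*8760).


LF = 987 * 1000 / (134.1 * 8760) = 0.8402


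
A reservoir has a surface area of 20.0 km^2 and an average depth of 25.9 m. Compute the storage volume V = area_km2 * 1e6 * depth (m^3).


V = 20.0 * 1e6 * 25.9 = 5.1800e+08 m^3


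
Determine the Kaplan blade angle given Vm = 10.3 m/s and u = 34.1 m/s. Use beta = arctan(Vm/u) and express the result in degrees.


beta = arctan(10.3 / 34.1) = 16.8071 degrees


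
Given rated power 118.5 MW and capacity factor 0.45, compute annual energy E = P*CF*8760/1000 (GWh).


E = 118.5 * 0.45 * 8760 / 1000 = 467.1270 GWh


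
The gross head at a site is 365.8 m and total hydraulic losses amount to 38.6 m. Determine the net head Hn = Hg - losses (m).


Hn = 365.8 - 38.6 = 327.2000 m


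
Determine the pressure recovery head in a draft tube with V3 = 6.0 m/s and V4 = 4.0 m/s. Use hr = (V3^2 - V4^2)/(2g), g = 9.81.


hr = (6.0^2 - 4.0^2) / (2*9.81) = 1.0194 m


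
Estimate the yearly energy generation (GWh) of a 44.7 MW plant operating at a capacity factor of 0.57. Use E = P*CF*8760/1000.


E = 44.7 * 0.57 * 8760 / 1000 = 223.1960 GWh


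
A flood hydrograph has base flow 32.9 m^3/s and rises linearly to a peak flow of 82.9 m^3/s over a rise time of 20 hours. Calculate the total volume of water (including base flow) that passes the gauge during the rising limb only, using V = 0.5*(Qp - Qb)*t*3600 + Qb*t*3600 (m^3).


V = 0.5*(82.9 - 32.9)*20*3600 + 32.9*20*3600 = 4.1688e+06 m^3


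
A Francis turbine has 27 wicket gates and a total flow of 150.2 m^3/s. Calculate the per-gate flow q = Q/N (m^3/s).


q = 150.2 / 27 = 5.5630 m^3/s


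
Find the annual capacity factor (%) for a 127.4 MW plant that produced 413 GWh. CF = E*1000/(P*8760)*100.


CF = 413 * 1000 / (127.4 * 8760) * 100 = 37.0064 %


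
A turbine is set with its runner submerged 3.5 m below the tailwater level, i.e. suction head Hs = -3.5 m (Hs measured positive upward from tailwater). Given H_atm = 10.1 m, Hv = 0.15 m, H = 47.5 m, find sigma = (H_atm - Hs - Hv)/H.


sigma = (10.1 - (-3.5) - 0.15) / 47.5 = 0.2832


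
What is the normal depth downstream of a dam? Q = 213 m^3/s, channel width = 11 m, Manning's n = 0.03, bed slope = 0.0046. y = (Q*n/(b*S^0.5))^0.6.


y = (213 * 0.03 / (11 * 0.0046^0.5))^0.6 = 3.6278 m


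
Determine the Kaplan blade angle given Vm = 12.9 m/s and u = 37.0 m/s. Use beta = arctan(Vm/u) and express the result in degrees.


beta = arctan(12.9 / 37.0) = 19.2210 degrees


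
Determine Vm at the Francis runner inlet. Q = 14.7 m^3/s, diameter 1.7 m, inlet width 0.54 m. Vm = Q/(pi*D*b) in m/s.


Vm = 14.7 / (pi * 1.7 * 0.54) = 5.0971 m/s


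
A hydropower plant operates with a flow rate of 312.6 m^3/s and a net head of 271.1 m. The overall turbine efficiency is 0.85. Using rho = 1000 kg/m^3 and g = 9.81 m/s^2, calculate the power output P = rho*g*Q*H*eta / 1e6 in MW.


P = 1000 * 9.81 * 312.6 * 271.1 * 0.85 / 1e6 = 706.6534 MW


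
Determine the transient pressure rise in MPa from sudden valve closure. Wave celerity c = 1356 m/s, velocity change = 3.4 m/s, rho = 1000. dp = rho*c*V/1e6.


dp = 1000 * 1356 * 3.4 / 1e6 = 4.6104 MPa


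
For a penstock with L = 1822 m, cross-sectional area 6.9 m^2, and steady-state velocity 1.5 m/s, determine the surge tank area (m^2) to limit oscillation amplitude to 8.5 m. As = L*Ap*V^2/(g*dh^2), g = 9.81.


As = 1822 * 6.9 * 1.5^2 / (9.81 * 8.5^2) = 39.9092 m^2


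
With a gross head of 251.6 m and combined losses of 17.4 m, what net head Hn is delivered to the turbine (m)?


Hn = 251.6 - 17.4 = 234.2000 m


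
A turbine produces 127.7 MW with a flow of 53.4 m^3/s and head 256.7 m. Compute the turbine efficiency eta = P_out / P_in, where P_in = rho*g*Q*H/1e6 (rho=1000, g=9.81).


P_in = 1000 * 9.81 * 53.4 * 256.7 / 1e6 = 134.4733 MW
eta = 127.7 / 134.4733 = 0.9496


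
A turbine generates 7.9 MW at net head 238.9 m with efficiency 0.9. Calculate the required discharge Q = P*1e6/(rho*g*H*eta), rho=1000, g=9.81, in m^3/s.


Q = 7.9 * 1e6 / (1000 * 9.81 * 238.9 * 0.9) = 3.7454 m^3/s


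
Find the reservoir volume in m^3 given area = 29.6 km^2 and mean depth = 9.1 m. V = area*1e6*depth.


V = 29.6 * 1e6 * 9.1 = 2.6936e+08 m^3


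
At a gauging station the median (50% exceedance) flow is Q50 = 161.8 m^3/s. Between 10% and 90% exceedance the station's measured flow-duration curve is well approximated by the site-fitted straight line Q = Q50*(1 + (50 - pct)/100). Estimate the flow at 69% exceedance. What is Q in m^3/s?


Q = 161.8 * (1 + (50 - 69)/100) = 131.0580 m^3/s


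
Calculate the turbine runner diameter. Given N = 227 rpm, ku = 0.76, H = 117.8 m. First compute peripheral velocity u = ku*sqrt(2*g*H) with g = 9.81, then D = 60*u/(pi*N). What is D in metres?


u = 0.76 * sqrt(2*9.81*117.8) = 36.5372 m/s
D = 60 * 36.5372 / (pi * 227) = 3.0741 m


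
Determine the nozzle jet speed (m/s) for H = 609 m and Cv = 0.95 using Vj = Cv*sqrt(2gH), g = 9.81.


Vj = 0.95 * sqrt(2*9.81*609) = 103.8441 m/s


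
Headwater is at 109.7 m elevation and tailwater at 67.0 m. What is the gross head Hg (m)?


Hg = 109.7 - 67.0 = 42.7000 m


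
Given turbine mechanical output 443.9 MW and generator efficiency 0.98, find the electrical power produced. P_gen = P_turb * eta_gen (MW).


P_gen = 443.9 * 0.98 = 435.0220 MW


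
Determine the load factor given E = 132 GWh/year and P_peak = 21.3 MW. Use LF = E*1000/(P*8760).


LF = 132 * 1000 / (21.3 * 8760) = 0.7074


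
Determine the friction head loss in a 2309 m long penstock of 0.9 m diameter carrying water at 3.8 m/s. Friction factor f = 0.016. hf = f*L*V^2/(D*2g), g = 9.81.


hf = 0.016 * 2309 * 3.8^2 / (0.9 * 2 * 9.81) = 30.2113 m


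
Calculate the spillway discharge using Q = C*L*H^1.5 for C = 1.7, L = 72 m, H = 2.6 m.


Q = 1.7 * 72 * 2.6^1.5 = 513.1466 m^3/s


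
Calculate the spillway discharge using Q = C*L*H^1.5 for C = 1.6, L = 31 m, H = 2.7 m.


Q = 1.6 * 31 * 2.7^1.5 = 220.0530 m^3/s


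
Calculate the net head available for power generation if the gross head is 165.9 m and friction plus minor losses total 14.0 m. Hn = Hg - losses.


Hn = 165.9 - 14.0 = 151.9000 m


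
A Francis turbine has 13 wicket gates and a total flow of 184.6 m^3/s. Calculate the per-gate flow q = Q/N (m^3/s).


q = 184.6 / 13 = 14.2000 m^3/s


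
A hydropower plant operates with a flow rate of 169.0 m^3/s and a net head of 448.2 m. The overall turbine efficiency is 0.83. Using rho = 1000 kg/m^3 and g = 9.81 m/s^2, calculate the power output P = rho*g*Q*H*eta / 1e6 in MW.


P = 1000 * 9.81 * 169.0 * 448.2 * 0.83 / 1e6 = 616.7450 MW


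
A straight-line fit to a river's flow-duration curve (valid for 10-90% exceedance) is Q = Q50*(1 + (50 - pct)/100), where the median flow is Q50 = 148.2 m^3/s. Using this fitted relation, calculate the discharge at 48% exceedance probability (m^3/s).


Q = 148.2 * (1 + (50 - 48)/100) = 151.1640 m^3/s


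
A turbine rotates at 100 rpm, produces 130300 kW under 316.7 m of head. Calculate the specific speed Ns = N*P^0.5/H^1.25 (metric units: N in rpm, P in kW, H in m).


Ns = 100 * 130300^0.5 / 316.7^1.25 = 27.0186


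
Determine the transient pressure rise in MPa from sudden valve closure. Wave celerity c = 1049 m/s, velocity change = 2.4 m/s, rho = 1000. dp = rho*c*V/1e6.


dp = 1000 * 1049 * 2.4 / 1e6 = 2.5176 MPa


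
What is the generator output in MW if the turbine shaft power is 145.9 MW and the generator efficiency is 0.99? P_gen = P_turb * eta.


P_gen = 145.9 * 0.99 = 144.4410 MW


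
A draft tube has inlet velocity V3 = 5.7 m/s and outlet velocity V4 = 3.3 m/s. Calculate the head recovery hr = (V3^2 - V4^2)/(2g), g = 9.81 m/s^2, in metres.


hr = (5.7^2 - 3.3^2) / (2*9.81) = 1.1009 m


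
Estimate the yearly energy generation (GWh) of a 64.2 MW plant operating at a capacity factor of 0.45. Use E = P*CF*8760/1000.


E = 64.2 * 0.45 * 8760 / 1000 = 253.0764 GWh


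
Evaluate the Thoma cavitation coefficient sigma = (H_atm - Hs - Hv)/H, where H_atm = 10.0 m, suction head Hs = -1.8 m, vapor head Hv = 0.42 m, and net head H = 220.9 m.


sigma = (10.0 - (-1.8) - 0.42) / 220.9 = 0.0515


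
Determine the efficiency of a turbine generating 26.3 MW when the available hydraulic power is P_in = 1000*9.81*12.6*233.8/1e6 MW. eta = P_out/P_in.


P_in = 1000 * 9.81 * 12.6 * 233.8 / 1e6 = 28.8991 MW
eta = 26.3 / 28.8991 = 0.9101


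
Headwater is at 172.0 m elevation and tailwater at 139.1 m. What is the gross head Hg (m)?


Hg = 172.0 - 139.1 = 32.9000 m


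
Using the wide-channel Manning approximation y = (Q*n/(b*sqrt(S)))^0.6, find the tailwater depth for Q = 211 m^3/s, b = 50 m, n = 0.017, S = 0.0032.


y = (211 * 0.017 / (50 * 0.0032^0.5))^0.6 = 1.1532 m


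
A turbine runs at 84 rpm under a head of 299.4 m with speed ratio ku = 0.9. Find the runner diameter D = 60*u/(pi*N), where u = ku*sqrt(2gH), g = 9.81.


u = 0.9 * sqrt(2*9.81*299.4) = 68.9792 m/s
D = 60 * 68.9792 / (pi * 84) = 15.6834 m


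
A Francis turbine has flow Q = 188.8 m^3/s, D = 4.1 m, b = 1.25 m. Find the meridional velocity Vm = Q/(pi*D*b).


Vm = 188.8 / (pi * 4.1 * 1.25) = 11.7262 m/s


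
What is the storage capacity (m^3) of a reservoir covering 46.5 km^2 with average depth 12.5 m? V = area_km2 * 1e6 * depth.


V = 46.5 * 1e6 * 12.5 = 5.8125e+08 m^3


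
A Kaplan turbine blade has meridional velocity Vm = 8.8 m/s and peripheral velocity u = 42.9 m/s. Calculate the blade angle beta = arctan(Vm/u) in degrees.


beta = arctan(8.8 / 42.9) = 11.5922 degrees


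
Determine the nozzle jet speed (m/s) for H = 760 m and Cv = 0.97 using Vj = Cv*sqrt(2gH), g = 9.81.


Vj = 0.97 * sqrt(2*9.81*760) = 118.4481 m/s


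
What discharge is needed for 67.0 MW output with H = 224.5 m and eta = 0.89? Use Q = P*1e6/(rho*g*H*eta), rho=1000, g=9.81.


Q = 67.0 * 1e6 / (1000 * 9.81 * 224.5 * 0.89) = 34.1822 m^3/s


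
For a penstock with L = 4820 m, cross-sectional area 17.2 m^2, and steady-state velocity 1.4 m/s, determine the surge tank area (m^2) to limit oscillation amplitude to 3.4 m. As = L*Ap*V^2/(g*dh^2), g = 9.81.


As = 4820 * 17.2 * 1.4^2 / (9.81 * 3.4^2) = 1432.8632 m^2


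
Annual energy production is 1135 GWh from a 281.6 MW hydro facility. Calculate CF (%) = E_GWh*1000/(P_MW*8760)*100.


CF = 1135 * 1000 / (281.6 * 8760) * 100 = 46.0107 %


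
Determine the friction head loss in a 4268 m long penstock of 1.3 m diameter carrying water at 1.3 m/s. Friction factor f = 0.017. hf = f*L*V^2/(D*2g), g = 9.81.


hf = 0.017 * 4268 * 1.3^2 / (1.3 * 2 * 9.81) = 4.8075 m


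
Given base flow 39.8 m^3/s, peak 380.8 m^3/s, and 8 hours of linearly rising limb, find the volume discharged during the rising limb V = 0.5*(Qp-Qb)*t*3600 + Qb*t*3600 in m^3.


V = 0.5*(380.8 - 39.8)*8*3600 + 39.8*8*3600 = 6.0566e+06 m^3


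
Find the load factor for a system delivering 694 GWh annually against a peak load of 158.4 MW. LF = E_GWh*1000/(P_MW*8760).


LF = 694 * 1000 / (158.4 * 8760) = 0.5001


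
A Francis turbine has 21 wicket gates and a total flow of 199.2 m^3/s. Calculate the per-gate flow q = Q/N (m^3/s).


q = 199.2 / 21 = 9.4857 m^3/s


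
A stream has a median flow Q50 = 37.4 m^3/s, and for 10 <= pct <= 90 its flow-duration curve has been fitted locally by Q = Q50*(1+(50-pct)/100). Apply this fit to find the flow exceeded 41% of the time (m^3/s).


Q = 37.4 * (1 + (50 - 41)/100) = 40.7660 m^3/s


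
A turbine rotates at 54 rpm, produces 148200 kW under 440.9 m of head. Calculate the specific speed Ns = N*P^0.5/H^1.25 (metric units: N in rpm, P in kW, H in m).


Ns = 54 * 148200^0.5 / 440.9^1.25 = 10.2895


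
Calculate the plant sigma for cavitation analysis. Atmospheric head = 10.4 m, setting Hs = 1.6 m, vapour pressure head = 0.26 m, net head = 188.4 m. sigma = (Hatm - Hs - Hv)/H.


sigma = (10.4 - 1.6 - 0.26) / 188.4 = 0.0453


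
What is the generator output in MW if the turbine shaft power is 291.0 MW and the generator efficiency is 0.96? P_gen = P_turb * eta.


P_gen = 291.0 * 0.96 = 279.3600 MW


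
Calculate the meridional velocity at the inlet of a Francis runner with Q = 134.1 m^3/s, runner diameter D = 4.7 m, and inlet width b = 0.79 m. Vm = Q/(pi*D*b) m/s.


Vm = 134.1 / (pi * 4.7 * 0.79) = 11.4962 m/s


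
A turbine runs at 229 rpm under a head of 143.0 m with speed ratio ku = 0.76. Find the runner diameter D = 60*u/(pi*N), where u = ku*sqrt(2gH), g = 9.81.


u = 0.76 * sqrt(2*9.81*143.0) = 40.2560 m/s
D = 60 * 40.2560 / (pi * 229) = 3.3574 m


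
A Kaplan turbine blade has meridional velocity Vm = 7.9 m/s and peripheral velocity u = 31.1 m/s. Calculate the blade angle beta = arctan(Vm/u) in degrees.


beta = arctan(7.9 / 31.1) = 14.2528 degrees


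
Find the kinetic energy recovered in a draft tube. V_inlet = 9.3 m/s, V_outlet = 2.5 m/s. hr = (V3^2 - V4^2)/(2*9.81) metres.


hr = (9.3^2 - 2.5^2) / (2*9.81) = 4.0897 m


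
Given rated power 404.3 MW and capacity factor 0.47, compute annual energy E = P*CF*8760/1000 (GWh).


E = 404.3 * 0.47 * 8760 / 1000 = 1664.5840 GWh


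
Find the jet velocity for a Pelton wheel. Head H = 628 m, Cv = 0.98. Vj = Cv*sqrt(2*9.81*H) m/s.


Vj = 0.98 * sqrt(2*9.81*628) = 108.7816 m/s


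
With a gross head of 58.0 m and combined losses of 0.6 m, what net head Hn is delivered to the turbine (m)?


Hn = 58.0 - 0.6 = 57.4000 m


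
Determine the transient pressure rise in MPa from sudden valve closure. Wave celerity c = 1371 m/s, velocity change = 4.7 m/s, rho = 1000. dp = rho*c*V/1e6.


dp = 1000 * 1371 * 4.7 / 1e6 = 6.4437 MPa


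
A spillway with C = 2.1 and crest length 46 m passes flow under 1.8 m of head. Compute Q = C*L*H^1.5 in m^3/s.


Q = 2.1 * 46 * 1.8^1.5 = 233.2845 m^3/s


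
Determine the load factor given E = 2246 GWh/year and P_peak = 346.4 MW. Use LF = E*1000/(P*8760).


LF = 2246 * 1000 / (346.4 * 8760) = 0.7402


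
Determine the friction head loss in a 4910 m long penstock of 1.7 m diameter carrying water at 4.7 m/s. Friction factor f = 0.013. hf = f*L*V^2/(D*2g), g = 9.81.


hf = 0.013 * 4910 * 4.7^2 / (1.7 * 2 * 9.81) = 42.2739 m


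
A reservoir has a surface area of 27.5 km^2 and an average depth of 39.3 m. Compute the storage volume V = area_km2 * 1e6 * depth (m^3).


V = 27.5 * 1e6 * 39.3 = 1.0808e+09 m^3


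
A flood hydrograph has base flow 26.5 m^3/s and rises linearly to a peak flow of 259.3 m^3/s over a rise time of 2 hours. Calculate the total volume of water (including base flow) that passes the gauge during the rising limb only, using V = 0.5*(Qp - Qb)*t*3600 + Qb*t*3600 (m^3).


V = 0.5*(259.3 - 26.5)*2*3600 + 26.5*2*3600 = 1.0289e+06 m^3


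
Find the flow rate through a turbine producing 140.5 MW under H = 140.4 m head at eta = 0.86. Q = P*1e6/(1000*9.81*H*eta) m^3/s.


Q = 140.5 * 1e6 / (1000 * 9.81 * 140.4 * 0.86) = 118.6156 m^3/s


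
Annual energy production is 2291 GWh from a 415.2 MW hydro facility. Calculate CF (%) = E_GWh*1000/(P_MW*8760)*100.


CF = 2291 * 1000 / (415.2 * 8760) * 100 = 62.9888 %


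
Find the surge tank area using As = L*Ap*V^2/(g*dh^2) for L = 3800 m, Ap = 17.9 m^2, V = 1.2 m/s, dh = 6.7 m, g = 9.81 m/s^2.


As = 3800 * 17.9 * 1.2^2 / (9.81 * 6.7^2) = 222.4234 m^2


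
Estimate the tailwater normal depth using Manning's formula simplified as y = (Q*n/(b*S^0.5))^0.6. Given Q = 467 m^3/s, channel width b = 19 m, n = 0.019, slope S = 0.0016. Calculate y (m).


y = (467 * 0.019 / (19 * 0.0016^0.5))^0.6 = 4.3687 m


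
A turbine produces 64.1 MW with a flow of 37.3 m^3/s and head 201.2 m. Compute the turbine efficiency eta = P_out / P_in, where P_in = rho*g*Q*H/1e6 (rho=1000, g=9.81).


P_in = 1000 * 9.81 * 37.3 * 201.2 / 1e6 = 73.6217 MW
eta = 64.1 / 73.6217 = 0.8707


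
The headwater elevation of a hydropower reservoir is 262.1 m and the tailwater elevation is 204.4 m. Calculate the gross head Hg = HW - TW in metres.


Hg = 262.1 - 204.4 = 57.7000 m


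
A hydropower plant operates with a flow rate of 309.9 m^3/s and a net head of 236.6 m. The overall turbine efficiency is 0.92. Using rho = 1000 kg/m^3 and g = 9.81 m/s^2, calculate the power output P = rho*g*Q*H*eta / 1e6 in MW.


P = 1000 * 9.81 * 309.9 * 236.6 * 0.92 / 1e6 = 661.7488 MW


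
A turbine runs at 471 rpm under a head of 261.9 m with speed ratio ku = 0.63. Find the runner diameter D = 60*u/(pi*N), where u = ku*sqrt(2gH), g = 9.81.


u = 0.63 * sqrt(2*9.81*261.9) = 45.1604 m/s
D = 60 * 45.1604 / (pi * 471) = 1.8312 m


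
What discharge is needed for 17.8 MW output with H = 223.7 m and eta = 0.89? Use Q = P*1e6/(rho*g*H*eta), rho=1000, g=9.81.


Q = 17.8 * 1e6 / (1000 * 9.81 * 223.7 * 0.89) = 9.1137 m^3/s


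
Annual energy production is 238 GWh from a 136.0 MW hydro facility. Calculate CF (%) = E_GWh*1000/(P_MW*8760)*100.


CF = 238 * 1000 / (136.0 * 8760) * 100 = 19.9772 %


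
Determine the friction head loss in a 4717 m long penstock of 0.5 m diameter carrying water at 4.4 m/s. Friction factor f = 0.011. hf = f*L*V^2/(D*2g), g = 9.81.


hf = 0.011 * 4717 * 4.4^2 / (0.5 * 2 * 9.81) = 102.3988 m


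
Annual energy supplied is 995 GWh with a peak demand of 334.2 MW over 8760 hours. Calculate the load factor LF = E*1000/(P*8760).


LF = 995 * 1000 / (334.2 * 8760) = 0.3399


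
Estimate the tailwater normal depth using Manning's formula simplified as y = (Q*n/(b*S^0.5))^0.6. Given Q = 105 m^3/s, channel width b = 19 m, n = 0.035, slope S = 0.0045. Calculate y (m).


y = (105 * 0.035 / (19 * 0.0045^0.5))^0.6 = 1.8877 m


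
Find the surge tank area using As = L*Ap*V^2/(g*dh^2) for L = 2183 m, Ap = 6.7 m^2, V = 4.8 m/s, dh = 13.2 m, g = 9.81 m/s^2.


As = 2183 * 6.7 * 4.8^2 / (9.81 * 13.2^2) = 197.1488 m^2


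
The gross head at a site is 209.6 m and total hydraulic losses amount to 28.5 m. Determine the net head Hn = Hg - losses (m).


Hn = 209.6 - 28.5 = 181.1000 m


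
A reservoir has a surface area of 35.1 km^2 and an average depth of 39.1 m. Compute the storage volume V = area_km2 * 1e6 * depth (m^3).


V = 35.1 * 1e6 * 39.1 = 1.3724e+09 m^3


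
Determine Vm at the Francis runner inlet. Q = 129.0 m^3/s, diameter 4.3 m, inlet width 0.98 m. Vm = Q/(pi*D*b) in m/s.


Vm = 129.0 / (pi * 4.3 * 0.98) = 9.7442 m/s


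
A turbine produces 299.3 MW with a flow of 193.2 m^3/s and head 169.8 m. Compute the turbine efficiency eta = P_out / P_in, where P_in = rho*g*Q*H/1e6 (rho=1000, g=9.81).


P_in = 1000 * 9.81 * 193.2 * 169.8 / 1e6 = 321.8206 MW
eta = 299.3 / 321.8206 = 0.9300


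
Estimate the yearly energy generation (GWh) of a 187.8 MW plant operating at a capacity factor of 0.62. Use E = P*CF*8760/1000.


E = 187.8 * 0.62 * 8760 / 1000 = 1019.9794 GWh


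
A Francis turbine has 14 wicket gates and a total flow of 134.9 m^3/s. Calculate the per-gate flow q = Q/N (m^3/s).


q = 134.9 / 14 = 9.6357 m^3/s


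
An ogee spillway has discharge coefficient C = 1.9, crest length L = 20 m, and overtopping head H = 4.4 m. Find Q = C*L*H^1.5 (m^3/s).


Q = 1.9 * 20 * 4.4^1.5 = 350.7217 m^3/s


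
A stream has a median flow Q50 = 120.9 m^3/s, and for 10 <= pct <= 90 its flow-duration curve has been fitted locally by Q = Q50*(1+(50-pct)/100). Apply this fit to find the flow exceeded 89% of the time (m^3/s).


Q = 120.9 * (1 + (50 - 89)/100) = 73.7490 m^3/s


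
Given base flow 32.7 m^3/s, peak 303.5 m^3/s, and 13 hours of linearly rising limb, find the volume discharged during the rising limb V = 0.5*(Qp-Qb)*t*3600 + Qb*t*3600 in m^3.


V = 0.5*(303.5 - 32.7)*13*3600 + 32.7*13*3600 = 7.8671e+06 m^3


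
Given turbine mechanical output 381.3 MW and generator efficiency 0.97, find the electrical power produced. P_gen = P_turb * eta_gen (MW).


P_gen = 381.3 * 0.97 = 369.8610 MW


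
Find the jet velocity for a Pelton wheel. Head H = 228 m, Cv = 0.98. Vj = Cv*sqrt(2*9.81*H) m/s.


Vj = 0.98 * sqrt(2*9.81*228) = 65.5455 m/s


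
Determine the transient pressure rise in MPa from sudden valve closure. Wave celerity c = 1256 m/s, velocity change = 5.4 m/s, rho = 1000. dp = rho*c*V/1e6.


dp = 1000 * 1256 * 5.4 / 1e6 = 6.7824 MPa


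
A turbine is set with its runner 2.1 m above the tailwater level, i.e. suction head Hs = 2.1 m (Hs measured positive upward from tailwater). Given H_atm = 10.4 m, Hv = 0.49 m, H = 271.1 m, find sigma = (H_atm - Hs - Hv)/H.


sigma = (10.4 - 2.1 - 0.49) / 271.1 = 0.0288


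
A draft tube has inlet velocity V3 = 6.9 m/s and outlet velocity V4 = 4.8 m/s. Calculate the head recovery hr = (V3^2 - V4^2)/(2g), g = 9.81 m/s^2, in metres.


hr = (6.9^2 - 4.8^2) / (2*9.81) = 1.2523 m


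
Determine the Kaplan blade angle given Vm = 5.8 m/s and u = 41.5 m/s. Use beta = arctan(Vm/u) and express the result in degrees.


beta = arctan(5.8 / 41.5) = 7.9561 degrees


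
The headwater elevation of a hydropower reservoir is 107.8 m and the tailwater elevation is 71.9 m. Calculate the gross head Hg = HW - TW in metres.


Hg = 107.8 - 71.9 = 35.9000 m


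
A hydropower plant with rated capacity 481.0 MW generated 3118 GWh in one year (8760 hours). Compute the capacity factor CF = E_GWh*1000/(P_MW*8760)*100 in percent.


CF = 3118 * 1000 / (481.0 * 8760) * 100 = 73.9992 %


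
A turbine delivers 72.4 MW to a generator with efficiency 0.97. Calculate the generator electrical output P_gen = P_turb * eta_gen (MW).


P_gen = 72.4 * 0.97 = 70.2280 MW


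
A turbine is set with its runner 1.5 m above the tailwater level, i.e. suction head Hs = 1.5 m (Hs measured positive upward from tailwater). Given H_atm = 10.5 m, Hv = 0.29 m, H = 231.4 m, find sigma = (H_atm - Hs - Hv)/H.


sigma = (10.5 - 1.5 - 0.29) / 231.4 = 0.0376


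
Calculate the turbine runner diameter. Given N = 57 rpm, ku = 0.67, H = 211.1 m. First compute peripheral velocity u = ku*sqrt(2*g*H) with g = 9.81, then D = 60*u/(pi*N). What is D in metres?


u = 0.67 * sqrt(2*9.81*211.1) = 43.1190 m/s
D = 60 * 43.1190 / (pi * 57) = 14.4476 m


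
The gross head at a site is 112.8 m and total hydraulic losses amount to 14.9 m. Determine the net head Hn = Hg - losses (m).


Hn = 112.8 - 14.9 = 97.9000 m


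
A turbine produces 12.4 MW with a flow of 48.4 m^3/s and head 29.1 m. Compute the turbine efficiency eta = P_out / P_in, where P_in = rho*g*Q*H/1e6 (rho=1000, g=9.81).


P_in = 1000 * 9.81 * 48.4 * 29.1 / 1e6 = 13.8168 MW
eta = 12.4 / 13.8168 = 0.8975
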